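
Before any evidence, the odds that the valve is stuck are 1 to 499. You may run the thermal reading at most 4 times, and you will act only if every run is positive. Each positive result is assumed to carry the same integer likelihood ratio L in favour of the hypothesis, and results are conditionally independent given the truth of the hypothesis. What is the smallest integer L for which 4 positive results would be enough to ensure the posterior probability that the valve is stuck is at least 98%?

Prior odds = 1/499.
Target odds = 0.98/0.02 = 49.
Need L⁴ ≥ 49 ÷ (1/499) = 24451.
12⁴ = 20736 < 24451 ≤ 28561 = 13⁴, so L = 13.

13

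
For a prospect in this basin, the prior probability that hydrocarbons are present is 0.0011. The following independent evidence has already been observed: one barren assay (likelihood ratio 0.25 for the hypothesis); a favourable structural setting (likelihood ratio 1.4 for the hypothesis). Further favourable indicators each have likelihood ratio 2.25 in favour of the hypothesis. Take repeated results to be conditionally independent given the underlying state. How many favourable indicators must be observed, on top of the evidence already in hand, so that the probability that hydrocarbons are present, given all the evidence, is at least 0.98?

Prior odds = 0.0011/0.9989 = 11/9989.
Combined Bayes factor of the evidence already in hand = 0.25 × 1.4 = 0.35.
Odds after that evidence = (11/9989) × 0.35 = 11/28540.
Target odds = 0.98/0.02 = 49.
Need 2.25ⁿ ≥ 49 ÷ (11/28540) = 1398460/11.
2.25¹⁴ ≈85222.7 falls short of 1398460/11 but 2.25¹⁵ ≈191751 reaches it, so n = 15.

15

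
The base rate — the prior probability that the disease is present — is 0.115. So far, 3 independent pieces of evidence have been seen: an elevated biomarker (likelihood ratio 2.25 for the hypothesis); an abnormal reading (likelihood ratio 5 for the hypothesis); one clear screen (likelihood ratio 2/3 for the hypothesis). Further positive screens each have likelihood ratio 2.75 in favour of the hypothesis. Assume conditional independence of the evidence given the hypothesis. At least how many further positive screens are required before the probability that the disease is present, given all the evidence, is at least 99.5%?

Prior odds = 0.115/0.885 = 23/177.
Combined Bayes factor of the evidence already in hand = 2.25 × 5 × (2/3) = 7.5.
Odds after that evidence = (23/177) × 7.5 = 115/118.
Target odds = 0.995/0.005 = 199.
Need 2.75ⁿ ≥ 199 ÷ (115/118) = 23482/115.
2.75⁵ = 161051/1024 falls short of 23482/115 but 2.75⁶ = 1771561/4096 reaches it, so n = 6.

6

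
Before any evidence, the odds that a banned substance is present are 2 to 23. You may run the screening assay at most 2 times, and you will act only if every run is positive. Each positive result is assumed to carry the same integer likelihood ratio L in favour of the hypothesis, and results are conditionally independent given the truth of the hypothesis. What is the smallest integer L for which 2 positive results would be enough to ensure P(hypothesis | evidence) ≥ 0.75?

Prior odds = 2/23.
Target odds = 0.75/0.25 = 3.
Need L² ≥ 3 ÷ (2/23) = 34.5.
5² = 25 < 34.5 ≤ 36 = 6², so L = 6.

6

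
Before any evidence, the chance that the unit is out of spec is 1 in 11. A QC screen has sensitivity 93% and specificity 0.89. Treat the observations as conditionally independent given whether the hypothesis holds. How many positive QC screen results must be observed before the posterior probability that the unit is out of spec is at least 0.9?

Prior odds = (1/11)/(10/11) = 0.1.
False-positive rate = 1 − 0.89 = 0.11; likelihood ratio of a positive = 0.93/0.11 = 93/11.
Target odds: 0.9 ÷ 0.1 = 9.
Need 0.1 × (93/11)ⁿ ≥ 9, i.e. (93/11)ⁿ ≥ 90.
(93/11)² = 8649/121 falls short of 90 but (93/11)³ = 804357/1331 reaches it, so n = 3.

3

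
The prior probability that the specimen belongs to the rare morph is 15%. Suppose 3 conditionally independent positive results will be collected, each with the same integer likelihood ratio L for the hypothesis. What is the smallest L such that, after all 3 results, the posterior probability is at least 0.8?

3

Prior odds = 0.15/0.85 = 3/17.
Target odds = 0.8/0.2 = 4.
Need L³ ≥ 4 ÷ (3/17) = 68/3.
2³ = 8 < 68/3 ≤ 27 = 3³, so L = 3.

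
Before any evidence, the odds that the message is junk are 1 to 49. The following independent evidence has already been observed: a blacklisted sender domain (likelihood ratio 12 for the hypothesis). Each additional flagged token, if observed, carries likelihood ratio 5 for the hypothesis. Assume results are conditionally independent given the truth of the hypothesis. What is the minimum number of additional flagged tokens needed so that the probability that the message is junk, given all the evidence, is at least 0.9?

3

Prior odds = 1/49.
Bayes factor of the evidence already in hand = 12.
Odds after that evidence = (1/49) × 12 = 12/49.
Target odds = 0.9/0.1 = 9.
Need 5ⁿ ≥ 9 ÷ (12/49) = 36.75.
5² = 25 falls short of 36.75 but 5³ = 125 reaches it, so n = 3.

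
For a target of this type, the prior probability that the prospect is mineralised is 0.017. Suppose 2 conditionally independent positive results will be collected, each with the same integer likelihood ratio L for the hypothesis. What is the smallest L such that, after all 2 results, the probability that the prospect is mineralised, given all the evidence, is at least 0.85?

Prior odds = 0.017/0.983 = 17/983.
Target odds = 0.85/0.15 = 17/3.
Need L² ≥ 17/3 ÷ (17/983) = 983/3.
18² = 324 < 983/3 ≤ 361 = 19², so L = 19.

19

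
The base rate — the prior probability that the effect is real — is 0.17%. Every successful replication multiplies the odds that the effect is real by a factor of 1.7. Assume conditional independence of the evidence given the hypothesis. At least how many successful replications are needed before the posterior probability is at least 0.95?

18

Prior odds: 0.0017 ÷ 0.9983 = 17/9983.
Likelihood ratio per successful replication = 1.7.
Target posterior odds = 0.95/0.05 = 19.
Require 1.7ⁿ ≥ 19 ÷ (17/9983) = 189677/17.
1.7¹⁷ ≈8272.4 falls short of 189677/17 but 1.7¹⁸ ≈14063.1 reaches it, so n = 18.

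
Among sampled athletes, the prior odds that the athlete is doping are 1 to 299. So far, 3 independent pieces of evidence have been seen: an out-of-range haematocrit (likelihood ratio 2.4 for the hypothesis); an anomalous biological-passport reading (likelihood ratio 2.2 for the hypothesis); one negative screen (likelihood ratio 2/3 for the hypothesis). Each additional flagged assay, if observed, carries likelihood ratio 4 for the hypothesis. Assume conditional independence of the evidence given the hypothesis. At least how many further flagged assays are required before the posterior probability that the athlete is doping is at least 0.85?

Prior odds = 1/299.
Combined Bayes factor of the evidence already in hand = 2.4 × 2.2 × (2/3) = 3.52.
Odds after that evidence = (1/299) × 3.52 = 88/7475.
Target odds = 0.85/0.15 = 17/3.
Need 4ⁿ ≥ 17/3 ÷ (88/7475) = 127075/264.
4⁴ = 256 falls short of 127075/264 but 4⁵ = 1024 reaches it, so n = 5.

5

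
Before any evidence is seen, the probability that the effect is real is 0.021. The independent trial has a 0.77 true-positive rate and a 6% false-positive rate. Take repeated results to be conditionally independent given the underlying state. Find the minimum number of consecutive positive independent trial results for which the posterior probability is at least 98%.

4

Prior odds = 0.021/0.979 = 21/979.
Likelihood ratio of a positive result = 0.77/0.06 = 77/6.
Target posterior odds = 0.98/0.02 = 49.
Need (21/979) × (77/6)ⁿ ≥ 49, i.e. (77/6)ⁿ ≥ 6853/3.
(77/6)³ = 456533/216 falls short of 6853/3 but (77/6)⁴ = 35153041/1296 reaches it, so n = 4.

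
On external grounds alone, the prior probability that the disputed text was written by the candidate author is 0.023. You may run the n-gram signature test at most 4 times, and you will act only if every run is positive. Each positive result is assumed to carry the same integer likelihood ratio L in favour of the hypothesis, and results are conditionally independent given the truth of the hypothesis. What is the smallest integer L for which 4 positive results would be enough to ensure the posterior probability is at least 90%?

5

Prior odds = 0.023/0.977 = 23/977.
Target odds = 0.9/0.1 = 9.
Need L⁴ ≥ 9 ÷ (23/977) = 8793/23.
4⁴ = 256 < 8793/23 ≤ 625 = 5⁴, so L = 5.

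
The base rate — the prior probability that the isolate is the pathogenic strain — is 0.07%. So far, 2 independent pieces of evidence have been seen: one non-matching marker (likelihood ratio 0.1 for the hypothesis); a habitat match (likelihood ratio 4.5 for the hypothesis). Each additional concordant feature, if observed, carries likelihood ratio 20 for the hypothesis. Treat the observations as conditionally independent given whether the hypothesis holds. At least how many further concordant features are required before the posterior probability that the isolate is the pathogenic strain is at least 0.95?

Prior odds = 0.0007/0.9993 = 7/9993.
Combined Bayes factor of the evidence already in hand = 0.1 × 4.5 = 0.45.
Odds after that evidence = (7/9993) × 0.45 = 21/66620.
Target odds = 0.95/0.05 = 19.
Need 20ⁿ ≥ 19 ÷ (21/66620) = 1265780/21.
20³ = 8000 falls short of 1265780/21 but 20⁴ = 160000 reaches it, so n = 4.

4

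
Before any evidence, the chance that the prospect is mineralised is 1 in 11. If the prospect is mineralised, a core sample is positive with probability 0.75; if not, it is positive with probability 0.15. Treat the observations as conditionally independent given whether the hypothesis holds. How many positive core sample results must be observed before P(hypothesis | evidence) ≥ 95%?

4

Prior odds: (1/11) ÷ (10/11) = 0.1.
Likelihood ratio of a positive = 0.75/0.15 = 5.
Target odds: 0.95 ÷ 0.05 = 19.
Require 5ⁿ ≥ 19 ÷ 0.1 = 190.
5³ = 125 falls short of 190 but 5⁴ = 625 reaches it, so n = 4.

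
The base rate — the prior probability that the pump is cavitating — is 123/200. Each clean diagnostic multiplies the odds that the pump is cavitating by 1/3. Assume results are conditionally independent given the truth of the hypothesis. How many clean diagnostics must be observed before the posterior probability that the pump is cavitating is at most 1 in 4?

Prior odds = 0.615/0.385 = 123/77.
Likelihood ratio per clean diagnostic = 1/3.
Target odds: 0.25 ÷ 0.75 = 1/3.
Need (123/77) × (1/3)ⁿ ≤ 1/3, i.e. (1/3)ⁿ ≤ 77/369.
(1/3)¹ = 1/3 is still above 77/369 but (1/3)² = 1/9 is at or below it, so n = 2.

2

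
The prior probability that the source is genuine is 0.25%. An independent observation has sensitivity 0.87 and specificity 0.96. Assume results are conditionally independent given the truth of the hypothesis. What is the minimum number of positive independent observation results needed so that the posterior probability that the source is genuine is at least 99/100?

Prior odds = 0.0025/0.9975 = 1/399.
False-positive rate = 1 − 0.96 = 0.04; likelihood ratio of a positive = 0.87/0.04 = 21.75.
Target posterior odds = 0.99/0.01 = 99.
Require 21.75ⁿ ≥ 99 ÷ (1/399) = 39501.
21.75³ = 658503/64 falls short of 39501 but 21.75⁴ = 57289761/256 reaches it, so n = 4.

4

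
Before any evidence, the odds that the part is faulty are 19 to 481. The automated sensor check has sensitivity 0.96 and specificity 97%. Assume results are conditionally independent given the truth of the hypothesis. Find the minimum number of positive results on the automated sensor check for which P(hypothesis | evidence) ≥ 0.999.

3

Prior odds = 19/481.
False-positive rate = 1 − 0.97 = 0.03; likelihood ratio of a positive = 0.96/0.03 = 32.
Target odds: 0.999 ÷ 0.001 = 999.
Need (19/481) × 32ⁿ ≥ 999, i.e. 32ⁿ ≥ 480519/19.
32² = 1024 falls short of 480519/19 but 32³ = 32768 reaches it, so n = 3.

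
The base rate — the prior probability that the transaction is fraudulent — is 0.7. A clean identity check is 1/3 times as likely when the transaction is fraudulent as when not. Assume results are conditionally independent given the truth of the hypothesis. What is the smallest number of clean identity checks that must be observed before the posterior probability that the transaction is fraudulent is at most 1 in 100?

Prior odds = 0.7/0.3 = 7/3.
Likelihood ratio per clean identity check = 1/3.
Target posterior odds = 0.01/0.99 = 1/99.
Require (1/3)ⁿ ≤ 1/99 ÷ (7/3) = 1/231.
(1/3)⁴ = 1/81 is still above 1/231 but (1/3)⁵ = 1/243 is at or below it, so n = 5.

5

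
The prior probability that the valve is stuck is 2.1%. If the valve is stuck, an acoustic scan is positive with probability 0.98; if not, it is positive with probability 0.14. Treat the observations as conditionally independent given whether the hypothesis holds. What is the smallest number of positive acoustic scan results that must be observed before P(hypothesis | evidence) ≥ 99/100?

5

Prior odds = 0.021/0.979 = 21/979.
Likelihood ratio of a positive = 0.98/0.14 = 7.
Target odds: 0.99 ÷ 0.01 = 99.
Need (21/979) × 7ⁿ ≥ 99, i.e. 7ⁿ ≥ 32307/7.
7⁴ = 2401 falls short of 32307/7 but 7⁵ = 16807 reaches it, so n = 5.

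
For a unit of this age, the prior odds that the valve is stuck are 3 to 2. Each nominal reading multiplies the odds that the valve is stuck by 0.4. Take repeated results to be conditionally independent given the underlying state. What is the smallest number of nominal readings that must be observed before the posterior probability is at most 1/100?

6

Prior odds = 1.5.
Likelihood ratio per nominal reading = 0.4.
Target odds: 0.01 ÷ 0.99 = 1/99.
Need 1.5 × 0.4ⁿ ≤ 1/99, i.e. 0.4ⁿ ≤ 2/297.
0.4⁵ = 0.01024 is still above 2/297 but 0.4⁶ = 64/15625 is at or below it, so n = 6.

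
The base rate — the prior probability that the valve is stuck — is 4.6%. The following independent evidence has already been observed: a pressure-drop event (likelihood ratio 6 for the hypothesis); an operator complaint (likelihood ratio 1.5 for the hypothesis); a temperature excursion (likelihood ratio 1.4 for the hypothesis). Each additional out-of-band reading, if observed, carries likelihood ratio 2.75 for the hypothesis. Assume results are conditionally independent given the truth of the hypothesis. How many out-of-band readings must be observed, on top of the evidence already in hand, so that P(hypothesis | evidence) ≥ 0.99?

Prior odds = 0.046/0.954 = 23/477.
Combined Bayes factor of the evidence already in hand = 6 × 1.5 × 1.4 = 12.6.
Odds after that evidence = (23/477) × 12.6 = 161/265.
Target odds = 0.99/0.01 = 99.
Need 2.75ⁿ ≥ 99 ÷ (161/265) = 26235/161.
2.75⁵ = 161051/1024 falls short of 26235/161 but 2.75⁶ = 1771561/4096 reaches it, so n = 6.

6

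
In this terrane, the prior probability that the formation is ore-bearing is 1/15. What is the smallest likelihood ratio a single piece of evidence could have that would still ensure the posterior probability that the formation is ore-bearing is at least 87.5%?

98

Prior odds = (1/15)/(14/15) = 1/14.
Target odds = 0.875/0.125 = 7.
Required Bayes factor = 7 ÷ (1/14) = 98.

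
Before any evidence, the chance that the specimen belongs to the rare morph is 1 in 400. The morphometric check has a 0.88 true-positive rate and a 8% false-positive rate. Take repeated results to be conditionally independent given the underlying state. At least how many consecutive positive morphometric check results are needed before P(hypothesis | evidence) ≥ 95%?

Prior odds = 0.0025/0.9975 = 1/399.
Likelihood ratio of a positive result = 0.88/0.08 = 11.
Target odds: 0.95 ÷ 0.05 = 19.
Need (1/399) × 11ⁿ ≥ 19, i.e. 11ⁿ ≥ 7581.
11³ = 1331 falls short of 7581 but 11⁴ = 14641 reaches it, so n = 4.

4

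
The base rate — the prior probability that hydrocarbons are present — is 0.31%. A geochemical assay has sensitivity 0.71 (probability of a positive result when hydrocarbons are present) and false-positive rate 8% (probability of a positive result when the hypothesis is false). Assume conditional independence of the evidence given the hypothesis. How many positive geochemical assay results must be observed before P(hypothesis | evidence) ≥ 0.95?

4

Prior odds: 0.0031 ÷ 0.9969 = 31/9969.
Likelihood ratio of a positive result = 0.71/0.08 = 8.875.
Target odds: 0.95 ÷ 0.05 = 19.
Need (31/9969) × 8.875ⁿ ≥ 19, i.e. 8.875ⁿ ≥ 189411/31.
8.875³ = 357911/512 falls short of 189411/31 but 8.875⁴ = 25411681/4096 reaches it, so n = 4.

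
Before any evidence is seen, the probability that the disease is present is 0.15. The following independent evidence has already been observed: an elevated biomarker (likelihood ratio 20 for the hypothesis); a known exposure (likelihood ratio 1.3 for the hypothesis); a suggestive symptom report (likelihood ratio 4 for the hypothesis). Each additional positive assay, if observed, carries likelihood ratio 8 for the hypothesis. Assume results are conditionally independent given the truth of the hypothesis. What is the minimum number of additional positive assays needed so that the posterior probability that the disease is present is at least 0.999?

2

Prior odds = 0.15/0.85 = 3/17.
Combined Bayes factor of the evidence already in hand = 20 × 1.3 × 4 = 104.
Odds after that evidence = (3/17) × 104 = 312/17.
Target odds = 0.999/0.001 = 999.
Need 8ⁿ ≥ 999 ÷ (312/17) = 5661/104.
8¹ = 8 falls short of 5661/104 but 8² = 64 reaches it, so n = 2.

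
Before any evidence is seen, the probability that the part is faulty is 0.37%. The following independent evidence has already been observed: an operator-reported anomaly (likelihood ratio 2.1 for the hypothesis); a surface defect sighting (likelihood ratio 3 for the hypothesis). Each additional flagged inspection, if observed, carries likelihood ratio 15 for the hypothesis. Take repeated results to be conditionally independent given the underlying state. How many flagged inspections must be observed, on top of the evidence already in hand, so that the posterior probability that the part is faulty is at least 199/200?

Prior odds = 0.0037/0.9963 = 37/9963.
Combined Bayes factor of the evidence already in hand = 2.1 × 3 = 6.3.
Odds after that evidence = (37/9963) × 6.3 = 259/11070.
Target odds = 0.995/0.005 = 199.
Need 15ⁿ ≥ 199 ÷ (259/11070) = 2202930/259.
15³ = 3375 falls short of 2202930/259 but 15⁴ = 50625 reaches it, so n = 4.

4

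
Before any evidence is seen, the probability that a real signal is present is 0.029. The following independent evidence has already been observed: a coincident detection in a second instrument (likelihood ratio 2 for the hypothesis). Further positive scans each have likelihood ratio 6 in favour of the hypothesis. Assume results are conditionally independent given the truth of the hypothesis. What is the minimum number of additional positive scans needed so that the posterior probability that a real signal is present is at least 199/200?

5

Prior odds = 0.029/0.971 = 29/971.
Bayes factor of the evidence already in hand = 2.
Odds after that evidence = (29/971) × 2 = 58/971.
Target odds = 0.995/0.005 = 199.
Need 6ⁿ ≥ 199 ÷ (58/971) = 193229/58.
6⁴ = 1296 falls short of 193229/58 but 6⁵ = 7776 reaches it, so n = 5.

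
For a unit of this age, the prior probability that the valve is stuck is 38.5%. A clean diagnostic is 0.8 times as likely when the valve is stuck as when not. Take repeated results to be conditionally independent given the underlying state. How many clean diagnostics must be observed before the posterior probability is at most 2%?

Prior odds: 0.385 ÷ 0.615 = 77/123.
Likelihood ratio per clean diagnostic = 0.8.
Target odds: 0.02 ÷ 0.98 = 1/49.
Require 0.8ⁿ ≤ 1/49 ÷ (77/123) = 123/3773.
0.8¹⁵ ≈0.0351844 is still above 123/3773 but 0.8¹⁶ ≈0.0281475 is at or below it, so n = 16.

16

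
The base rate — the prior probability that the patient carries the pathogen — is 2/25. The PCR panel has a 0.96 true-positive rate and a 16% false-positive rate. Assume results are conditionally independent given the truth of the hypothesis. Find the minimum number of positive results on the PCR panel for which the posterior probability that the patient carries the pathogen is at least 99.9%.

6

Prior odds: 0.08 ÷ 0.92 = 2/23.
Likelihood ratio of a positive result = 0.96/0.16 = 6.
Target posterior odds = 0.999/0.001 = 999.
Need (2/23) × 6ⁿ ≥ 999, i.e. 6ⁿ ≥ 11488.5.
6⁵ = 7776 falls short of 11488.5 but 6⁶ = 46656 reaches it, so n = 6.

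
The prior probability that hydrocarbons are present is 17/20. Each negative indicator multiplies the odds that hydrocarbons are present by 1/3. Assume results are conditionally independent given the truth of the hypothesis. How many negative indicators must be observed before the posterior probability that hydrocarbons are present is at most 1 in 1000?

Prior odds: 0.85 ÷ 0.15 = 17/3.
Likelihood ratio per negative indicator = 1/3.
Target odds: 0.001 ÷ 0.999 = 1/999.
Need (17/3) × (1/3)ⁿ ≤ 1/999, i.e. (1/3)ⁿ ≤ 1/5661.
(1/3)⁷ = 1/2187 is still above 1/5661 but (1/3)⁸ = 1/6561 is at or below it, so n = 8.

8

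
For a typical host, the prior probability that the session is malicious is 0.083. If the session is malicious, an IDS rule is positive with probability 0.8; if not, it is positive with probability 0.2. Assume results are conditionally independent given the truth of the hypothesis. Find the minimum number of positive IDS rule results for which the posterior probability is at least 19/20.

4

Prior odds = 0.083/0.917 = 83/917.
Likelihood ratio of a positive = 0.8/0.2 = 4.
Target posterior odds = 0.95/0.05 = 19.
Require 4ⁿ ≥ 19 ÷ (83/917) = 17423/83.
4³ = 64 falls short of 17423/83 but 4⁴ = 256 reaches it, so n = 4.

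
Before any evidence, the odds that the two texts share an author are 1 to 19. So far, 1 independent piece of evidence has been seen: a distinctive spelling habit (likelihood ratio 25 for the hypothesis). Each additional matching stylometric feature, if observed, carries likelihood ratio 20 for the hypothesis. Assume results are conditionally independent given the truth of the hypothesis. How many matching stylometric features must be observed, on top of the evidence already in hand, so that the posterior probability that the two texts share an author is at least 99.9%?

Prior odds = 1/19.
Bayes factor of the evidence already in hand = 25.
Odds after that evidence = (1/19) × 25 = 25/19.
Target odds = 0.999/0.001 = 999.
Need 20ⁿ ≥ 999 ÷ (25/19) = 759.24.
20² = 400 falls short of 759.24 but 20³ = 8000 reaches it, so n = 3.

3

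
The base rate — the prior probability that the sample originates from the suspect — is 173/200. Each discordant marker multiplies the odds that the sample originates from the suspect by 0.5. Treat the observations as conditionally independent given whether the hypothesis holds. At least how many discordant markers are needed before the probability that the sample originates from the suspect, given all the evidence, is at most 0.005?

Prior odds: 0.865 ÷ 0.135 = 173/27.
Likelihood ratio per discordant marker = 0.5.
Target posterior odds = 0.005/0.995 = 1/199.
Require 0.5ⁿ ≤ 1/199 ÷ (173/27) = 27/34427.
0.5¹⁰ = 1/1024 is still above 27/34427 but 0.5¹¹ = 1/2048 is at or below it, so n = 11.

11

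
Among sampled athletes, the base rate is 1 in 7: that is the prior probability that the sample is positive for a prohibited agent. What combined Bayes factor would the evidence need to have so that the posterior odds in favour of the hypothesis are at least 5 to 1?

30

Prior odds = (1/7)/(6/7) = 1/6.
Target odds = 5.
Required Bayes factor = 5 ÷ (1/6) = 30.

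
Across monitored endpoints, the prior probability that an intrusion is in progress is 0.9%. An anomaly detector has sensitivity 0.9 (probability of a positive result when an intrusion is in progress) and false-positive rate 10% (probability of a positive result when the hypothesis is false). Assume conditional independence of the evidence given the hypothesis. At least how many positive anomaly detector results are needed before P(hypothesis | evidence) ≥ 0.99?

Prior odds = 0.009/0.991 = 9/991.
Likelihood ratio of a positive result = 0.9/0.1 = 9.
Target posterior odds = 0.99/0.01 = 99.
Need (9/991) × 9ⁿ ≥ 99, i.e. 9ⁿ ≥ 10901.
9⁴ = 6561 falls short of 10901 but 9⁵ = 59049 reaches it, so n = 5.

5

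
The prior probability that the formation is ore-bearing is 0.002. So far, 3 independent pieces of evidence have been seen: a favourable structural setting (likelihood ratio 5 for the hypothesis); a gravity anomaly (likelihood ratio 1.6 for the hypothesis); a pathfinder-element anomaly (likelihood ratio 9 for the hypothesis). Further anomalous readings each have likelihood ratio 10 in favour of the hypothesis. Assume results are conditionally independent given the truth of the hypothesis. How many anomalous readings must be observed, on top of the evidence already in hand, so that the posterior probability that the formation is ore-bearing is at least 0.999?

Prior odds = 0.002/0.998 = 1/499.
Combined Bayes factor of the evidence already in hand = 5 × 1.6 × 9 = 72.
Odds after that evidence = (1/499) × 72 = 72/499.
Target odds = 0.999/0.001 = 999.
Need 10ⁿ ≥ 999 ÷ (72/499) = 6923.625.
10³ = 1000 falls short of 6923.625 but 10⁴ = 10000 reaches it, so n = 4.

4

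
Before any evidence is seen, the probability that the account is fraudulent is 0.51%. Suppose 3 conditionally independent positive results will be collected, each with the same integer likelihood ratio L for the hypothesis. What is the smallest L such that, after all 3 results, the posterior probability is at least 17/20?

Prior odds = 0.0051/0.9949 = 51/9949.
Target odds = 0.85/0.15 = 17/3.
Need L³ ≥ 17/3 ÷ (51/9949) = 9949/9.
10³ = 1000 < 9949/9 ≤ 1331 = 11³, so L = 11.

11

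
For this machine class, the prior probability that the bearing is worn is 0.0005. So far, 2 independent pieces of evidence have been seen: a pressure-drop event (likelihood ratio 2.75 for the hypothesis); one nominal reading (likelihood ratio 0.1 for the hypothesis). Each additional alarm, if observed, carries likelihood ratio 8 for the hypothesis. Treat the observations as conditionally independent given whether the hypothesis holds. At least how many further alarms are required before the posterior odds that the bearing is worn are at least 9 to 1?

6

Prior odds = 0.0005/0.9995 = 1/1999.
Combined Bayes factor of the evidence already in hand = 2.75 × 0.1 = 0.275.
Odds after that evidence = (1/1999) × 0.275 = 11/79960.
Target odds = 9.
Need 8ⁿ ≥ 9 ÷ (11/79960) = 719640/11.
8⁵ = 32768 falls short of 719640/11 but 8⁶ = 262144 reaches it, so n = 6.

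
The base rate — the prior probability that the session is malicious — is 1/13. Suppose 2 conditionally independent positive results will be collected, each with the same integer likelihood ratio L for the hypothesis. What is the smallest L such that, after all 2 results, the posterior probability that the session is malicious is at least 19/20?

16

Prior odds = (1/13)/(12/13) = 1/12.
Target odds = 0.95/0.05 = 19.
Need L² ≥ 19 ÷ (1/12) = 228.
15² = 225 < 228 ≤ 256 = 16², so L = 16.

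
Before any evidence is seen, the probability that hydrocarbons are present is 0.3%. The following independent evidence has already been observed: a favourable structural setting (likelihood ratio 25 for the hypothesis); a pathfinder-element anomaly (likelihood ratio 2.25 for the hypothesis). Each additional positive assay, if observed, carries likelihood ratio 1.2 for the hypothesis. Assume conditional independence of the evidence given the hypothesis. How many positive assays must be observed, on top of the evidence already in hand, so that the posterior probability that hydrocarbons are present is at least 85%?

Prior odds = 0.003/0.997 = 3/997.
Combined Bayes factor of the evidence already in hand = 25 × 2.25 = 56.25.
Odds after that evidence = (3/997) × 56.25 = 675/3988.
Target odds = 0.85/0.15 = 17/3.
Need 1.2ⁿ ≥ 17/3 ÷ (675/3988) = 67796/2025.
1.2¹⁹ ≈31.948 falls short of 67796/2025 but 1.2²⁰ ≈38.3376 reaches it, so n = 20.

20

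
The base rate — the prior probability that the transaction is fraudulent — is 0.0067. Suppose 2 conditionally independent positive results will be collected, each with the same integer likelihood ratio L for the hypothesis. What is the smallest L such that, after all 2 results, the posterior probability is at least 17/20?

29

Prior odds = 0.0067/0.9933 = 67/9933.
Target odds = 0.85/0.15 = 17/3.
Need L² ≥ 17/3 ÷ (67/9933) = 56287/67.
28² = 784 < 56287/67 ≤ 841 = 29², so L = 29.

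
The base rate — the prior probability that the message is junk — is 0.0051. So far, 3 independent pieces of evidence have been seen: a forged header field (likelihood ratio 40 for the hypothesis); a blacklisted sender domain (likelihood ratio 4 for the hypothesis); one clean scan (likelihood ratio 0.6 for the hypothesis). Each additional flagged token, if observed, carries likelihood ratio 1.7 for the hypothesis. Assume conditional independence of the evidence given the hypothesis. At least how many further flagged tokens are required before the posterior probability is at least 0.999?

Prior odds = 0.0051/0.9949 = 51/9949.
Combined Bayes factor of the evidence already in hand = 40 × 4 × 0.6 = 96.
Odds after that evidence = (51/9949) × 96 = 4896/9949.
Target odds = 0.999/0.001 = 999.
Need 1.7ⁿ ≥ 999 ÷ (4896/9949) = 1104339/544.
1.7¹⁴ ≈1683.78 falls short of 1104339/544 but 1.7¹⁵ ≈2862.42 reaches it, so n = 15.

15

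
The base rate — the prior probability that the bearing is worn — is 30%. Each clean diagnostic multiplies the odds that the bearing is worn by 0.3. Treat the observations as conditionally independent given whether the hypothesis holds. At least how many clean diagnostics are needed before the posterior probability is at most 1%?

4

Prior odds: 0.3 ÷ 0.7 = 3/7.
Likelihood ratio per clean diagnostic = 0.3.
Target odds: 0.01 ÷ 0.99 = 1/99.
Require 0.3ⁿ ≤ 1/99 ÷ (3/7) = 7/297.
0.3³ = 0.027 is still above 7/297 but 0.3⁴ = 0.0081 is at or below it, so n = 4.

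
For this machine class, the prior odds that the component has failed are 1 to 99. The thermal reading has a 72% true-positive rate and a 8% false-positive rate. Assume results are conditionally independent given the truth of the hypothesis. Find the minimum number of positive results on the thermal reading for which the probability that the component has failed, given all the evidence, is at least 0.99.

Prior odds = 1/99.
Likelihood ratio of a positive result = 0.72/0.08 = 9.
Target posterior odds = 0.99/0.01 = 99.
Need (1/99) × 9ⁿ ≥ 99, i.e. 9ⁿ ≥ 9801.
9⁴ = 6561 falls short of 9801 but 9⁵ = 59049 reaches it, so n = 5.

5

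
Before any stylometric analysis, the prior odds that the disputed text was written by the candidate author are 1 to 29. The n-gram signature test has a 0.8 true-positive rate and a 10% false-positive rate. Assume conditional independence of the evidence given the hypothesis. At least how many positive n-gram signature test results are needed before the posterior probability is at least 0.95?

Prior odds = 1/29.
Likelihood ratio of a positive result = 0.8/0.1 = 8.
Target odds: 0.95 ÷ 0.05 = 19.
Need (1/29) × 8ⁿ ≥ 19, i.e. 8ⁿ ≥ 551.
8³ = 512 falls short of 551 but 8⁴ = 4096 reaches it, so n = 4.

4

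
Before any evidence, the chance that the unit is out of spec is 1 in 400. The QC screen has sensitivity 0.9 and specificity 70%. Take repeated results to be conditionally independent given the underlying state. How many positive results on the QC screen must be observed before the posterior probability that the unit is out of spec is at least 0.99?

10

Prior odds = 0.0025/0.9975 = 1/399.
False-positive rate = 1 − 0.7 = 0.3; likelihood ratio of a positive = 0.9/0.3 = 3.
Target posterior odds = 0.99/0.01 = 99.
Require 3ⁿ ≥ 99 ÷ (1/399) = 39501.
3⁹ = 19683 falls short of 39501 but 3¹⁰ = 59049 reaches it, so n = 10.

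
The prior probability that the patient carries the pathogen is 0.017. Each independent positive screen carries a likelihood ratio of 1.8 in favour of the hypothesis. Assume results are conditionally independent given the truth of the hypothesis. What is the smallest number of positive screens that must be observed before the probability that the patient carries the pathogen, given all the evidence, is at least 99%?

15

Prior odds: 0.017 ÷ 0.983 = 17/983.
Likelihood ratio per positive screen = 1.8.
Target posterior odds = 0.99/0.01 = 99.
Need (17/983) × 1.8ⁿ ≥ 99, i.e. 1.8ⁿ ≥ 97317/17.
1.8¹⁴ ≈3748.13 falls short of 97317/17 but 1.8¹⁵ ≈6746.64 reaches it, so n = 15.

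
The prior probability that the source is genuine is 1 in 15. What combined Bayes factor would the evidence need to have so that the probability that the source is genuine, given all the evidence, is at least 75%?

Prior odds = (1/15)/(14/15) = 1/14.
Target odds = 0.75/0.25 = 3.
Required Bayes factor = 3 ÷ (1/14) = 42.

42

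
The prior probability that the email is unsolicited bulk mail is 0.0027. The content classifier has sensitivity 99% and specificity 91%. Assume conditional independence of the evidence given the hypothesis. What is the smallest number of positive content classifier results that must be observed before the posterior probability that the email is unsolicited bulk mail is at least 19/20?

4

Prior odds = 0.0027/0.9973 = 27/9973.
False-positive rate = 1 − 0.91 = 0.09; likelihood ratio of a positive = 0.99/0.09 = 11.
Target odds: 0.95 ÷ 0.05 = 19.
Need (27/9973) × 11ⁿ ≥ 19, i.e. 11ⁿ ≥ 189487/27.
11³ = 1331 falls short of 189487/27 but 11⁴ = 14641 reaches it, so n = 4.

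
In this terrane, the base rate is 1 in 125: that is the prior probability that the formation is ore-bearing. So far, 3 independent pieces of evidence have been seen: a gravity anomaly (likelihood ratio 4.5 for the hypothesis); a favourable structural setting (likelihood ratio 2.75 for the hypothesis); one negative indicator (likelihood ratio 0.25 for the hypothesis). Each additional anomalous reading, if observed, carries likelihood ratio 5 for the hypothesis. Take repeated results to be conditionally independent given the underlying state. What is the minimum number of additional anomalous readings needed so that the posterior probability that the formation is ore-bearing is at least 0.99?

6

Prior odds = 0.008/0.992 = 1/124.
Combined Bayes factor of the evidence already in hand = 4.5 × 2.75 × 0.25 = 3.09375.
Odds after that evidence = (1/124) × 3.09375 = 99/3968.
Target odds = 0.99/0.01 = 99.
Need 5ⁿ ≥ 99 ÷ (99/3968) = 3968.
5⁵ = 3125 falls short of 3968 but 5⁶ = 15625 reaches it, so n = 6.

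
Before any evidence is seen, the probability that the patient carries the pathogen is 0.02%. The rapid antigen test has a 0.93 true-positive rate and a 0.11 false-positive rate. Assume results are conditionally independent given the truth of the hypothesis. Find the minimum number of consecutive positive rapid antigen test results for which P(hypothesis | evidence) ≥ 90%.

Prior odds = 0.0002/0.9998 = 1/4999.
Likelihood ratio of a positive result = 0.93/0.11 = 93/11.
Target odds: 0.9 ÷ 0.1 = 9.
Require (93/11)ⁿ ≥ 9 ÷ (1/4999) = 44991.
(93/11)⁵ ≈43196.8 falls short of 44991 but (93/11)⁶ ≈365209 reaches it, so n = 6.

6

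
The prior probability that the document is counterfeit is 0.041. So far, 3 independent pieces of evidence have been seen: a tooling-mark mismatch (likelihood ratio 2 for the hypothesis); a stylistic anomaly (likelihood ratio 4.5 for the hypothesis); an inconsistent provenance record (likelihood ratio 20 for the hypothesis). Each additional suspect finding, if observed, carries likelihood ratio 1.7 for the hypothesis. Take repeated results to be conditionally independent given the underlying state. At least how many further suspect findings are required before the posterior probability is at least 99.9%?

10

Prior odds = 0.041/0.959 = 41/959.
Combined Bayes factor of the evidence already in hand = 2 × 4.5 × 20 = 180.
Odds after that evidence = (41/959) × 180 = 7380/959.
Target odds = 0.999/0.001 = 999.
Need 1.7ⁿ ≥ 999 ÷ (7380/959) = 106449/820.
1.7⁹ ≈118.588 falls short of 106449/820 but 1.7¹⁰ ≈201.599 reaches it, so n = 10.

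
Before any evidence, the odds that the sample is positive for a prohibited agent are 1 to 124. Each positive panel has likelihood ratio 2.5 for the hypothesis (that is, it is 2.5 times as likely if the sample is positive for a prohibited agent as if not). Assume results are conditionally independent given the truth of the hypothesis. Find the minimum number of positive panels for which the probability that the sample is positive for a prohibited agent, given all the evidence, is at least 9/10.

Prior odds = 1/124.
Likelihood ratio per positive panel = 2.5.
Target posterior odds = 0.9/0.1 = 9.
Need (1/124) × 2.5ⁿ ≥ 9, i.e. 2.5ⁿ ≥ 1116.
2.5⁷ = 610.3515625 falls short of 1116 but 2.5⁸ = 390625/256 reaches it, so n = 8.

8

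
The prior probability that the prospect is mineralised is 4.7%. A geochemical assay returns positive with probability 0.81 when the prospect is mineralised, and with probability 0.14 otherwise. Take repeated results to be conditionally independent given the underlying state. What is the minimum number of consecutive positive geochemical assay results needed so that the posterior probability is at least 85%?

Prior odds: 0.047 ÷ 0.953 = 47/953.
Likelihood ratio of a positive result = 0.81/0.14 = 81/14.
Target odds: 0.85 ÷ 0.15 = 17/3.
Require (81/14)ⁿ ≥ 17/3 ÷ (47/953) = 16201/141.
(81/14)² = 6561/196 falls short of 16201/141 but (81/14)³ = 531441/2744 reaches it, so n = 3.

3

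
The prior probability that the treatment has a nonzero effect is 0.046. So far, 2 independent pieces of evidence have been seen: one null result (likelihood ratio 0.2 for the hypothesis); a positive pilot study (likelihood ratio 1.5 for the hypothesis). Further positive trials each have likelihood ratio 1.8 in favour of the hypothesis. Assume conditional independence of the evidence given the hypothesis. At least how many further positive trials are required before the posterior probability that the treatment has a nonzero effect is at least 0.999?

Prior odds = 0.046/0.954 = 23/477.
Combined Bayes factor of the evidence already in hand = 0.2 × 1.5 = 0.3.
Odds after that evidence = (23/477) × 0.3 = 23/1590.
Target odds = 0.999/0.001 = 999.
Need 1.8ⁿ ≥ 999 ÷ (23/1590) = 1588410/23.
1.8¹⁸ ≈39346.4 falls short of 1588410/23 but 1.8¹⁹ ≈70823.5 reaches it, so n = 19.

19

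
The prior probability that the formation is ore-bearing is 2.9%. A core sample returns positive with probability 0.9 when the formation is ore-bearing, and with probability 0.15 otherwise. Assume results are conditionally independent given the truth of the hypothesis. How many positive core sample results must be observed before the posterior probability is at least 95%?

4

Prior odds: 0.029 ÷ 0.971 = 29/971.
Likelihood ratio of a positive result = 0.9/0.15 = 6.
Target odds: 0.95 ÷ 0.05 = 19.
Require 6ⁿ ≥ 19 ÷ (29/971) = 18449/29.
6³ = 216 falls short of 18449/29 but 6⁴ = 1296 reaches it, so n = 4.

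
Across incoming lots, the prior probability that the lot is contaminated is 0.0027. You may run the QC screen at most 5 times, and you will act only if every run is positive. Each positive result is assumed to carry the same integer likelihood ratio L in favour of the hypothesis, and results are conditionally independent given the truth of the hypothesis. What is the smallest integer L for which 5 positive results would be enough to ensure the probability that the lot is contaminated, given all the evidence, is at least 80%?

5

Prior odds = 0.0027/0.9973 = 27/9973.
Target odds = 0.8/0.2 = 4.
Need L⁵ ≥ 4 ÷ (27/9973) = 39892/27.
4⁵ = 1024 < 39892/27 ≤ 3125 = 5⁵, so L = 5.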